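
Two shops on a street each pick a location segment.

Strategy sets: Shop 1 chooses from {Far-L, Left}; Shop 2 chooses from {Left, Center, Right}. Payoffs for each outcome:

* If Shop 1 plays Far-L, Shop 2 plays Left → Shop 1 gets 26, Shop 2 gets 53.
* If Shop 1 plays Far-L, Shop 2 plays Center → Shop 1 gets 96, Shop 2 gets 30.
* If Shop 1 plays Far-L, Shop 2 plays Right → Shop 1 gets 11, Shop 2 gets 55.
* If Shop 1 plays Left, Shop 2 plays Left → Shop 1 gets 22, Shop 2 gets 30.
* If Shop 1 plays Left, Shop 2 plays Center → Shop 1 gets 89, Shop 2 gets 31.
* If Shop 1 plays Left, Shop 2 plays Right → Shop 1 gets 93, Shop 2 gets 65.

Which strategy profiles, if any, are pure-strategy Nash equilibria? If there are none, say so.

(Left, Right)

For each strategy profile, look for a profitable unilateral deviation.
(Far-L, Left): Shop 2 can switch to Right (53 → 55). Not NE.
(Far-L, Center): Shop 2 can switch to Left (30 → 53). Not NE.
(Far-L, Right): Shop 1 can switch to Left (11 → 93). Not NE.
(Left, Left): Shop 1 can switch to Far-L (22 → 26). Not NE.
(Left, Center): Shop 1 can switch to Far-L (89 → 96). Not NE.
(Left, Right): Shop 1 gets 93, best alternative 11; Shop 2 gets 65, best alternative 31. No profitable deviation — NE.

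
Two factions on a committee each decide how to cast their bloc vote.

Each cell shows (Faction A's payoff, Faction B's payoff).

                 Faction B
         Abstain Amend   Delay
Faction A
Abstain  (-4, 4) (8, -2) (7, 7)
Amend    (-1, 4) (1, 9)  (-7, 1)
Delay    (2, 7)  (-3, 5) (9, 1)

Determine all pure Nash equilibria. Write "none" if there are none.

For each player, find the best response to each opponent profile; mutual best responses are the pure NE.
Faction A against Abstain: payoffs -4, -1, 2 → best response Delay.
Faction A against Amend: payoffs 8, 1, -3 → best response Abstain.
Faction A against Delay: payoffs 7, -7, 9 → best response Delay.
Faction B against Abstain: payoffs 4, -2, 7 → best response Delay.
Faction B against Amend: payoffs 4, 9, 1 → best response Amend.
Faction B against Delay: payoffs 7, 5, 1 → best response Abstain.
Mutual best responses: (Delay, Abstain).

(Delay, Abstain)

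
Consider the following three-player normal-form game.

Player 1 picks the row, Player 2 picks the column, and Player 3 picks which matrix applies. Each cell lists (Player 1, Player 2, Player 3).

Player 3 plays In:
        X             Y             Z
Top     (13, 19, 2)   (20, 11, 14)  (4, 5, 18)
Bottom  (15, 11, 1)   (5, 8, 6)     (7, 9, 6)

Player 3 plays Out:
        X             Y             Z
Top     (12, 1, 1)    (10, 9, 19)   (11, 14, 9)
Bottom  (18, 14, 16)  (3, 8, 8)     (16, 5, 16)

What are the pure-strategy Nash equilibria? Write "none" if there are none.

Player 1 against (X, In): payoffs 13, 15 → best response Bottom.
Player 1 against (X, Out): payoffs 12, 18 → best response Bottom.
Player 1 against (Y, In): payoffs 20, 5 → best response Top.
Player 1 against (Y, Out): payoffs 10, 3 → best response Top.
Player 1 against (Z, In): payoffs 4, 7 → best response Bottom.
Player 1 against (Z, Out): payoffs 11, 16 → best response Bottom.
Player 2 against (Top, In): payoffs 19, 11, 5 → best response X.
Player 2 against (Top, Out): payoffs 1, 9, 14 → best response Z.
Player 2 against (Bottom, In): payoffs 11, 8, 9 → best response X.
Player 2 against (Bottom, Out): payoffs 14, 8, 5 → best response X.
Player 3 against (Top, X): payoffs 2, 1 → best response In.
Player 3 against (Top, Y): payoffs 14, 19 → best response Out.
Player 3 against (Top, Z): payoffs 18, 9 → best response In.
Player 3 against (Bottom, X): payoffs 1, 16 → best response Out.
Player 3 against (Bottom, Y): payoffs 6, 8 → best response Out.
Player 3 against (Bottom, Z): payoffs 6, 16 → best response Out.
Mutual best responses: (Bottom, X, Out).

(Bottom, X, Out)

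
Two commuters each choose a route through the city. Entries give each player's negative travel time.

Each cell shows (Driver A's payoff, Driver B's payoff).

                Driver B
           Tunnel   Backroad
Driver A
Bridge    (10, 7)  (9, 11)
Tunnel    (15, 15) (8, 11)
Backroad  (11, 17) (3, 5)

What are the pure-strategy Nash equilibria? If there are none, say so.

(Bridge, Tunnel): Driver A can switch to Tunnel (10 → 15). Not NE.
(Bridge, Backroad): Driver A gets 9, best alternative 8; Driver B gets 11, best alternative 7. No profitable deviation — NE.
(Tunnel, Tunnel): Driver A gets 15, best alternative 11; Driver B gets 15, best alternative 11. No profitable deviation — NE.
(Tunnel, Backroad): Driver A can switch to Bridge (8 → 9). Not NE.
(Backroad, Tunnel): Driver A can switch to Tunnel (11 → 15). Not NE.
(Backroad, Backroad): Driver A can switch to Bridge (3 → 9). Not NE.

The pure Nash equilibria are (Bridge, Backroad) and (Tunnel, Tunnel).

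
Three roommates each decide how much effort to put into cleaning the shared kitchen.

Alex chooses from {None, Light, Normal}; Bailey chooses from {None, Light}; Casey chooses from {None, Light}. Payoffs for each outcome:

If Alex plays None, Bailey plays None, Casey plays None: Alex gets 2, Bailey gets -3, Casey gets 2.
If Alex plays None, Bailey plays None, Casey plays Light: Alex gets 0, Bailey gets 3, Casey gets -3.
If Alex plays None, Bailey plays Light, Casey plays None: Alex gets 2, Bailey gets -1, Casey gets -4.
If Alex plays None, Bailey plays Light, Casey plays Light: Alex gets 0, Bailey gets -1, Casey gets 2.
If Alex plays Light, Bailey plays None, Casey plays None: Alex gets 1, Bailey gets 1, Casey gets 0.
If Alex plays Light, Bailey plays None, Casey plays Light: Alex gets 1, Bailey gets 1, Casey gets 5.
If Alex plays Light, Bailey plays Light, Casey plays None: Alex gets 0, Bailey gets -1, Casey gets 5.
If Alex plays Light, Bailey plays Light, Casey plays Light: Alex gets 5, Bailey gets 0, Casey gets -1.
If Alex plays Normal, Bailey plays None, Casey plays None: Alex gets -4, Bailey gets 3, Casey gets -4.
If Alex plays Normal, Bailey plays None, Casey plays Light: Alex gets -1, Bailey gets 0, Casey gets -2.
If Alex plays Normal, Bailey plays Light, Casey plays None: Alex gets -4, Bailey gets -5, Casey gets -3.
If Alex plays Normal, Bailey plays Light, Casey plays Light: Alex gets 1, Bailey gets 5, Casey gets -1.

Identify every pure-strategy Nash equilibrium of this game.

Alex against (None, None): payoffs 2, 1, -4 → best response None.
Alex against (None, Light): payoffs 0, 1, -1 → best response Light.
Alex against (Light, None): payoffs 2, 0, -4 → best response None.
Alex against (Light, Light): payoffs 0, 5, 1 → best response Light.
Bailey against (None, None): payoffs -3, -1 → best response Light.
Bailey against (None, Light): payoffs 3, -1 → best response None.
Bailey against (Light, None): payoffs 1, -1 → best response None.
Bailey against (Light, Light): payoffs 1, 0 → best response None.
Bailey against (Normal, None): payoffs 3, -5 → best response None.
Bailey against (Normal, Light): payoffs 0, 5 → best response Light.
Casey against (None, None): payoffs 2, -3 → best response None.
Casey against (None, Light): payoffs -4, 2 → best response Light.
Casey against (Light, None): payoffs 0, 5 → best response Light.
Casey against (Light, Light): payoffs 5, -1 → best response None.
Casey against (Normal, None): payoffs -4, -2 → best response Light.
Casey against (Normal, Light): payoffs -3, -1 → best response Light.
Mutual best responses: (Light, None, Light).

The unique pure-strategy Nash equilibrium is (Light, None, Light).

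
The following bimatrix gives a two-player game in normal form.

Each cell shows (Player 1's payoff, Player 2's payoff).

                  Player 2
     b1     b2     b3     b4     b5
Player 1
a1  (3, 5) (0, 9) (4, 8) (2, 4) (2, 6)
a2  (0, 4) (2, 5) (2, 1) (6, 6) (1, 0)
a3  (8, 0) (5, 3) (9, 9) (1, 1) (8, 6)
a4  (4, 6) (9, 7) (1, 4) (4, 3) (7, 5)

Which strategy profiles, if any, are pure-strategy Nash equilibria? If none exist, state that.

(a2, b4) and (a3, b3) and (a4, b2)

(a1, b1): Player 1 can switch to a3 (3 → 8). Not NE.
(a1, b2): Player 1 can switch to a2 (0 → 2). Not NE.
(a1, b3): Player 1 can switch to a3 (4 → 9). Not NE.
(a1, b4): Player 1 can switch to a2 (2 → 6). Not NE.
(a1, b5): Player 1 can switch to a3 (2 → 8). Not NE.
(a2, b1): Player 1 can switch to a1 (0 → 3). Not NE.
(a2, b2): Player 1 can switch to a3 (2 → 5). Not NE.
(a2, b3): Player 1 can switch to a1 (2 → 4). Not NE.
(a2, b4): Player 1 gets 6, best alternative 4; Player 2 gets 6, best alternative 5. No profitable deviation — NE.
(a2, b5): Player 1 can switch to a1 (1 → 2). Not NE.
(a3, b1): Player 2 can switch to b2 (0 → 3). Not NE.
(a3, b2): Player 1 can switch to a4 (5 → 9). Not NE.
(a3, b3): Player 1 gets 9, best alternative 4; Player 2 gets 9, best alternative 6. No profitable deviation — NE.
(a3, b4): Player 1 can switch to a1 (1 → 2). Not NE.
(a4, b2): Player 1 gets 9, best alternative 5; Player 2 gets 7, best alternative 6. No profitable deviation — NE.
(The remaining 5 profiles each have a profitable deviation by the same check.)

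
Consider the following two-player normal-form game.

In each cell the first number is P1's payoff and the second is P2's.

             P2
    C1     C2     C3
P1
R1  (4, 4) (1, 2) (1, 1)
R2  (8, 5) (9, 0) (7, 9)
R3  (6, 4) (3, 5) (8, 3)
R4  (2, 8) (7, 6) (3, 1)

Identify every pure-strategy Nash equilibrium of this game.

There is no pure-strategy Nash equilibrium.

For each strategy profile, look for a profitable unilateral deviation.
(R1, C1): P1 can switch to R2 (4 → 8). Not NE.
(R1, C2): P1 can switch to R2 (1 → 9). Not NE.
(R1, C3): P1 can switch to R2 (1 → 7). Not NE.
(R2, C1): P2 can switch to C3 (5 → 9). Not NE.
(R2, C2): P2 can switch to C1 (0 → 5). Not NE.
(R2, C3): P1 can switch to R3 (7 → 8). Not NE.
(R3, C1): P1 can switch to R2 (6 → 8). Not NE.
(R3, C2): P1 can switch to R2 (3 → 9). Not NE.
(R3, C3): P2 can switch to C1 (3 → 4). Not NE.
(R4, C1): P1 can switch to R1 (2 → 4). Not NE.
(R4, C2): P1 can switch to R2 (7 → 9). Not NE.
(R4, C3): P1 can switch to R2 (3 → 7). Not NE.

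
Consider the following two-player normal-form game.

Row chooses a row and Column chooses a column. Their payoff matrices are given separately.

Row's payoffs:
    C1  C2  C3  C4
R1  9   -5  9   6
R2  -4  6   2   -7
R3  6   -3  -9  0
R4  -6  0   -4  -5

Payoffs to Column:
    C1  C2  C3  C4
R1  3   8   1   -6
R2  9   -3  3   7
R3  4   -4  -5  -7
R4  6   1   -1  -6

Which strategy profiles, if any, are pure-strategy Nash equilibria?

Row against C1: payoffs 9, -4, 6, -6 → best response R1.
Row against C2: payoffs -5, 6, -3, 0 → best response R2.
Row against C3: payoffs 9, 2, -9, -4 → best response R1.
Row against C4: payoffs 6, -7, 0, -5 → best response R1.
Column against R1: payoffs 3, 8, 1, -6 → best response C2.
Column against R2: payoffs 9, -3, 3, 7 → best response C1.
Column against R3: payoffs 4, -4, -5, -7 → best response C1.
Column against R4: payoffs 6, 1, -1, -6 → best response C1.
No profile is a mutual best response for all players.

No pure-strategy Nash equilibrium.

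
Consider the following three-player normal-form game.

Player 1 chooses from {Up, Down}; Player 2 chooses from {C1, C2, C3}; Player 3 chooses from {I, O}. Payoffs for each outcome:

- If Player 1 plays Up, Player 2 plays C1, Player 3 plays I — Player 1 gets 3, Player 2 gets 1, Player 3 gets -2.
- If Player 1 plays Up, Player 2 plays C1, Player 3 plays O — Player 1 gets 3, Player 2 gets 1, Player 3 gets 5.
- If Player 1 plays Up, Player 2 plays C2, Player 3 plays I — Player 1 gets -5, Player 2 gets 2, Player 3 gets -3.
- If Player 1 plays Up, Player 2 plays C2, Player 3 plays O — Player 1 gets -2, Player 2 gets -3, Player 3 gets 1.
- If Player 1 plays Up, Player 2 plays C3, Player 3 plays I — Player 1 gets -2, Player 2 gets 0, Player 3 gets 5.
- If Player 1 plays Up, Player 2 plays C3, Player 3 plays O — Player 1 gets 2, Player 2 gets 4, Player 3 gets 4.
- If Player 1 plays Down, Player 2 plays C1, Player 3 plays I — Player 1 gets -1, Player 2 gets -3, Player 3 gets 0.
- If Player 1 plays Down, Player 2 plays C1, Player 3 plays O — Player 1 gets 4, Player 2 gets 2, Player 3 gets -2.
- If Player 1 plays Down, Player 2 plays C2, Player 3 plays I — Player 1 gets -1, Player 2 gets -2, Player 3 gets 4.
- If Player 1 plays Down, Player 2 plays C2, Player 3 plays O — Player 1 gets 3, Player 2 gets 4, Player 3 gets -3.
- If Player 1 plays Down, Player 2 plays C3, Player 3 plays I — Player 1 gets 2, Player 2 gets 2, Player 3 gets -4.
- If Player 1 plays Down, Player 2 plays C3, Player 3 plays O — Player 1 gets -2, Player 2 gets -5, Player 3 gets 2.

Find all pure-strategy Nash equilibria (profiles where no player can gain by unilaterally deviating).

(Up, C1, I): Player 2 can switch to C2 (1 → 2). Not NE.
(Up, C1, O): Player 1 can switch to Down (3 → 4). Not NE.
(Up, C2, I): Player 1 can switch to Down (-5 → -1). Not NE.
(Up, C2, O): Player 1 can switch to Down (-2 → 3). Not NE.
(Up, C3, I): Player 1 can switch to Down (-2 → 2). Not NE.
(Up, C3, O): Player 3 can switch to I (4 → 5). Not NE.
(Down, C1, I): Player 1 can switch to Up (-1 → 3). Not NE.
(Down, C1, O): Player 2 can switch to C2 (2 → 4). Not NE.
(The remaining 4 profiles each have a profitable deviation by the same check.)

This game has no pure Nash equilibrium.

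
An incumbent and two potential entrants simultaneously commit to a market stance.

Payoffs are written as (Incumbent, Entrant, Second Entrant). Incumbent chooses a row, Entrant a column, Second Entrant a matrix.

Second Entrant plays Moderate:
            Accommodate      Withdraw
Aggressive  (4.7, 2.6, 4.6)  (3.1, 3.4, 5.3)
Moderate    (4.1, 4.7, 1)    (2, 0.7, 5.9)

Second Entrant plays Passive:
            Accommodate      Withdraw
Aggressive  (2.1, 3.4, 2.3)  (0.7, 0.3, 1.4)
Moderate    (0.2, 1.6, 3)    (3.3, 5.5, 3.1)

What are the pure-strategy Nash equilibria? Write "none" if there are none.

Pure NE: (Aggressive, Withdraw, Moderate)

Incumbent against (Accommodate, Moderate): payoffs 4.7, 4.1 → best response Aggressive.
Incumbent against (Accommodate, Passive): payoffs 2.1, 0.2 → best response Aggressive.
Incumbent against (Withdraw, Moderate): payoffs 3.1, 2 → best response Aggressive.
Incumbent against (Withdraw, Passive): payoffs 0.7, 3.3 → best response Moderate.
Entrant against (Aggressive, Moderate): payoffs 2.6, 3.4 → best response Withdraw.
Entrant against (Aggressive, Passive): payoffs 3.4, 0.3 → best response Accommodate.
Entrant against (Moderate, Moderate): payoffs 4.7, 0.7 → best response Accommodate.
Entrant against (Moderate, Passive): payoffs 1.6, 5.5 → best response Withdraw.
Second Entrant against (Aggressive, Accommodate): payoffs 4.6, 2.3 → best response Moderate.
Second Entrant against (Aggressive, Withdraw): payoffs 5.3, 1.4 → best response Moderate.
Second Entrant against (Moderate, Accommodate): payoffs 1, 3 → best response Passive.
Second Entrant against (Moderate, Withdraw): payoffs 5.9, 3.1 → best response Moderate.
Mutual best responses: (Aggressive, Withdraw, Moderate).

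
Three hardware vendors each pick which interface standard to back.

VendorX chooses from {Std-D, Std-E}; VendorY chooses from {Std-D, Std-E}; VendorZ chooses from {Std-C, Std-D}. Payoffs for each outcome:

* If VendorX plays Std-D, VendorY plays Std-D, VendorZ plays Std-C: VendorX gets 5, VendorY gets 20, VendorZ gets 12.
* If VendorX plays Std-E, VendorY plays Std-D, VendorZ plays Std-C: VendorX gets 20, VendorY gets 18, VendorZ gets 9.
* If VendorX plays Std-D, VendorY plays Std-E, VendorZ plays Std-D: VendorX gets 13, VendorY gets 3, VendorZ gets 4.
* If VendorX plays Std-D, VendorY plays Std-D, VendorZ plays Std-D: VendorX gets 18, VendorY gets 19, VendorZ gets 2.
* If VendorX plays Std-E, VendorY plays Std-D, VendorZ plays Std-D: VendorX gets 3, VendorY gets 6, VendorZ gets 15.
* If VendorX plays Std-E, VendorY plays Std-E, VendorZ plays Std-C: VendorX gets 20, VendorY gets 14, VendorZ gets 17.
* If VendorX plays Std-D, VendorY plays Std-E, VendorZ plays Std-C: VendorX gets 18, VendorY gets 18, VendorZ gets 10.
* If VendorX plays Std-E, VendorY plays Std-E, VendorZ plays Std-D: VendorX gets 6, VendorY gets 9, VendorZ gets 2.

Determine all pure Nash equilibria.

Mark each player's best response to every combination of opponents' strategies; a profile where every player is best-responding is a pure Nash equilibrium.
VendorX against (Std-D, Std-C): payoffs 5, 20 → best response Std-E.
VendorX against (Std-D, Std-D): payoffs 18, 3 → best response Std-D.
VendorX against (Std-E, Std-C): payoffs 18, 20 → best response Std-E.
VendorX against (Std-E, Std-D): payoffs 13, 6 → best response Std-D.
VendorY against (Std-D, Std-C): payoffs 20, 18 → best response Std-D.
VendorY against (Std-D, Std-D): payoffs 19, 3 → best response Std-D.
VendorY against (Std-E, Std-C): payoffs 18, 14 → best response Std-D.
VendorY against (Std-E, Std-D): payoffs 6, 9 → best response Std-E.
VendorZ against (Std-D, Std-D): payoffs 12, 2 → best response Std-C.
VendorZ against (Std-D, Std-E): payoffs 10, 4 → best response Std-C.
VendorZ against (Std-E, Std-D): payoffs 9, 15 → best response Std-D.
VendorZ against (Std-E, Std-E): payoffs 17, 2 → best response Std-C.
No profile is a mutual best response for all players.

No pure-strategy Nash equilibrium.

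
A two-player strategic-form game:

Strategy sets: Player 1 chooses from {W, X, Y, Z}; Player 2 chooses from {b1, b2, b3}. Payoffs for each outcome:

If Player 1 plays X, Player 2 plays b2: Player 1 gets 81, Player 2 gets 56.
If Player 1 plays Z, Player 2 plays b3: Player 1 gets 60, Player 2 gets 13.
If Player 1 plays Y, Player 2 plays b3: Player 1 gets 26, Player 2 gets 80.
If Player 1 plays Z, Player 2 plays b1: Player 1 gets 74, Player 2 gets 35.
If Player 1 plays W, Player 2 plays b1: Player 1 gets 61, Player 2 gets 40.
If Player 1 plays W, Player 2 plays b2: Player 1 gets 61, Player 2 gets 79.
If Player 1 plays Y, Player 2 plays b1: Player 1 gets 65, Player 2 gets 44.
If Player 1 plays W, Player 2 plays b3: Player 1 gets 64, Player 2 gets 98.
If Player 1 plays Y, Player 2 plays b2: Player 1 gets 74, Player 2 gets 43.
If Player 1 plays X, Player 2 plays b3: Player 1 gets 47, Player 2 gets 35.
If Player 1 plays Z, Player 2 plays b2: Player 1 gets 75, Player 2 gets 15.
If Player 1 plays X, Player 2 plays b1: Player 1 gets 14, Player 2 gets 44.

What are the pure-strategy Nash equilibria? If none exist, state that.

Player 1 against b1: payoffs 61, 14, 65, 74 → best response Z.
Player 1 against b2: payoffs 61, 81, 74, 75 → best response X.
Player 1 against b3: payoffs 64, 47, 26, 60 → best response W.
Player 2 against W: payoffs 40, 79, 98 → best response b3.
Player 2 against X: payoffs 44, 56, 35 → best response b2.
Player 2 against Y: payoffs 44, 43, 80 → best response b3.
Player 2 against Z: payoffs 35, 15, 13 → best response b1.
Mutual best responses: (W, b3); (X, b2); (Z, b1).

(W, b3) and (X, b2) and (Z, b1)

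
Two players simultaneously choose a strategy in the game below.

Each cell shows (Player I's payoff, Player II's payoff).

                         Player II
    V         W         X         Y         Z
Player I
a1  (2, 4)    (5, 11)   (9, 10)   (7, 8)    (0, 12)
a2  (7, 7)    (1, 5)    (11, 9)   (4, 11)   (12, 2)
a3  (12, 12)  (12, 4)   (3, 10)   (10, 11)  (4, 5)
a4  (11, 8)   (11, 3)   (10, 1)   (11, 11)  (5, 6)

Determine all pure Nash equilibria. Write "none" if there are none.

Pure-strategy Nash equilibria: (a3, V), (a4, Y)

Player I against V: payoffs 2, 7, 12, 11 → best response a3.
Player I against W: payoffs 5, 1, 12, 11 → best response a3.
Player I against X: payoffs 9, 11, 3, 10 → best response a2.
Player I against Y: payoffs 7, 4, 10, 11 → best response a4.
Player I against Z: payoffs 0, 12, 4, 5 → best response a2.
Player II against a1: payoffs 4, 11, 10, 8, 12 → best response Z.
Player II against a2: payoffs 7, 5, 9, 11, 2 → best response Y.
Player II against a3: payoffs 12, 4, 10, 11, 5 → best response V.
Player II against a4: payoffs 8, 3, 1, 11, 6 → best response Y.
Mutual best responses: (a3, V); (a4, Y).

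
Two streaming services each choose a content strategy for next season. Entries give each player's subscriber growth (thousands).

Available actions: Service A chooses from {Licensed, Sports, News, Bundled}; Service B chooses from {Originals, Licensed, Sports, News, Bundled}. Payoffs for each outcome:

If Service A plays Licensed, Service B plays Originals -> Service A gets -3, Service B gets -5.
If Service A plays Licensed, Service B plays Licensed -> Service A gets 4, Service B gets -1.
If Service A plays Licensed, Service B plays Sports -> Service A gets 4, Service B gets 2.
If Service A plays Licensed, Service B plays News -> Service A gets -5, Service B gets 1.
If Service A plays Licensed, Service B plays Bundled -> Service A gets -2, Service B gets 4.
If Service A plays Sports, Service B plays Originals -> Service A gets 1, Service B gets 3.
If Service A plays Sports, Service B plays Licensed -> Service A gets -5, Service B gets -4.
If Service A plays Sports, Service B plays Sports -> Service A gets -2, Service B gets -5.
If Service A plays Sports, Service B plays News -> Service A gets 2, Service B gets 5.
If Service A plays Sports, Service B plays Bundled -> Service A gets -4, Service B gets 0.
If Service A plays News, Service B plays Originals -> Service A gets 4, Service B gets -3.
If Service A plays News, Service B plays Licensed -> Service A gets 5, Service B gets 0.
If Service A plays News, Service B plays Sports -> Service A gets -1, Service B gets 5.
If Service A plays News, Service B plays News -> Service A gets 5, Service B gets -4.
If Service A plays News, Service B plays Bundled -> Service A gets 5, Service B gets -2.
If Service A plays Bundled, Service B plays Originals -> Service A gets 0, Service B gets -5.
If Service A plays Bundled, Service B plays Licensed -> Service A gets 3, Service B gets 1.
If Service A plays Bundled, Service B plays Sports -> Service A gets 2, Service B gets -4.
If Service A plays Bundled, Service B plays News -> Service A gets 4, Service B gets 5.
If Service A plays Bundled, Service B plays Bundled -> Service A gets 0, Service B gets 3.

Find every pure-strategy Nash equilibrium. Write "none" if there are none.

(Licensed, Originals): Service A can switch to Sports (-3 → 1). Not NE.
(Licensed, Licensed): Service A can switch to News (4 → 5). Not NE.
(Licensed, Sports): Service B can switch to Bundled (2 → 4). Not NE.
(Licensed, News): Service A can switch to Sports (-5 → 2). Not NE.
(Licensed, Bundled): Service A can switch to News (-2 → 5). Not NE.
(Sports, Originals): Service A can switch to News (1 → 4). Not NE.
(Sports, Licensed): Service A can switch to Licensed (-5 → 4). Not NE.
(Sports, Sports): Service A can switch to Licensed (-2 → 4). Not NE.
(Sports, News): Service A can switch to News (2 → 5). Not NE.
(Sports, Bundled): Service A can switch to Licensed (-4 → -2). Not NE.
(The remaining 10 profiles each have a profitable deviation by the same check.)

This game has no pure Nash equilibrium.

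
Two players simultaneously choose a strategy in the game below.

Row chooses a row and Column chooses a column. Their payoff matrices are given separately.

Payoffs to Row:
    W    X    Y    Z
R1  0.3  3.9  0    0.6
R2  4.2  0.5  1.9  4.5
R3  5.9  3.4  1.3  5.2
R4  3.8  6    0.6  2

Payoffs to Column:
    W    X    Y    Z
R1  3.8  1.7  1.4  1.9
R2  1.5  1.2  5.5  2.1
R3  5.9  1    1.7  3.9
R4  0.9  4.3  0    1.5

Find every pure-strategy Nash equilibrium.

Row against W: payoffs 0.3, 4.2, 5.9, 3.8 → best response R3.
Row against X: payoffs 3.9, 0.5, 3.4, 6 → best response R4.
Row against Y: payoffs 0, 1.9, 1.3, 0.6 → best response R2.
Row against Z: payoffs 0.6, 4.5, 5.2, 2 → best response R3.
Column against R1: payoffs 3.8, 1.7, 1.4, 1.9 → best response W.
Column against R2: payoffs 1.5, 1.2, 5.5, 2.1 → best response Y.
Column against R3: payoffs 5.9, 1, 1.7, 3.9 → best response W.
Column against R4: payoffs 0.9, 4.3, 0, 1.5 → best response X.
Mutual best responses: (R2, Y); (R3, W); (R4, X).

The pure Nash equilibria are (R2, Y); (R3, W); (R4, X).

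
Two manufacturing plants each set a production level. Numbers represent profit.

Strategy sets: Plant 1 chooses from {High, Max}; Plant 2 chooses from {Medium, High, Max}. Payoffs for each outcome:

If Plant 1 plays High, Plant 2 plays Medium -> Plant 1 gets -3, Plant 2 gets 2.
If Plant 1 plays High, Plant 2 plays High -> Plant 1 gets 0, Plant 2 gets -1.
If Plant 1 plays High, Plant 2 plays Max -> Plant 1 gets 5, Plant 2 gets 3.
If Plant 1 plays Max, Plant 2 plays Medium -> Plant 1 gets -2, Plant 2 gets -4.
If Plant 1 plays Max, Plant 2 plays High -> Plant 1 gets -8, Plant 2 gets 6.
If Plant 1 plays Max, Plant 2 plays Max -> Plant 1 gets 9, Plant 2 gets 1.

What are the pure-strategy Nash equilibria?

There is no pure-strategy Nash equilibrium.

(High, Medium): Plant 1 can switch to Max (-3 → -2). Not NE.
(High, High): Plant 2 can switch to Medium (-1 → 2). Not NE.
(High, Max): Plant 1 can switch to Max (5 → 9). Not NE.
(Max, Medium): Plant 2 can switch to High (-4 → 6). Not NE.
(Max, High): Plant 1 can switch to High (-8 → 0). Not NE.
(Max, Max): Plant 2 can switch to High (1 → 6). Not NE.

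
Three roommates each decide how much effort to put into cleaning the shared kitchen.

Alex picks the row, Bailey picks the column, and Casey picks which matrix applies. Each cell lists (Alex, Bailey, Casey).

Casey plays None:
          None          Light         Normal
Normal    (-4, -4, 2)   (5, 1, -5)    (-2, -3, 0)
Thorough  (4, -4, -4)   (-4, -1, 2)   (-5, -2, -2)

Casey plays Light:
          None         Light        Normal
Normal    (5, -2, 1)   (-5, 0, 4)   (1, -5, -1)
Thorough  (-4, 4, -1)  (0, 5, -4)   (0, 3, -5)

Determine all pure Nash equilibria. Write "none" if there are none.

none

(Normal, None, None): Alex can switch to Thorough (-4 → 4). Not NE.
(Normal, None, Light): Bailey can switch to Light (-2 → 0). Not NE.
(Normal, Light, None): Casey can switch to Light (-5 → 4). Not NE.
(Normal, Light, Light): Alex can switch to Thorough (-5 → 0). Not NE.
(Normal, Normal, None): Bailey can switch to Light (-3 → 1). Not NE.
(Normal, Normal, Light): Bailey can switch to None (-5 → -2). Not NE.
(Thorough, None, None): Bailey can switch to Light (-4 → -1). Not NE.
(Thorough, None, Light): Alex can switch to Normal (-4 → 5). Not NE.
(Thorough, Light, None): Alex can switch to Normal (-4 → 5). Not NE.
(Thorough, Light, Light): Casey can switch to None (-4 → 2). Not NE.
(The remaining 2 profiles each have a profitable deviation by the same check.)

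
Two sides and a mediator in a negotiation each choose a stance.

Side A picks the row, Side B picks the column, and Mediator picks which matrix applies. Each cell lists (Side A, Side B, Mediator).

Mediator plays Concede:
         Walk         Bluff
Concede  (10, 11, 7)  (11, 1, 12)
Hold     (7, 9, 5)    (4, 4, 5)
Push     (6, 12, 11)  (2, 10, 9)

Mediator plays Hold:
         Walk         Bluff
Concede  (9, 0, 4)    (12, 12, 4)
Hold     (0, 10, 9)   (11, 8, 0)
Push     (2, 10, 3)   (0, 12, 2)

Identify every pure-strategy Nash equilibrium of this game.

(Concede, Walk, Concede): Side A gets 10, best alternative 7; Side B gets 11, best alternative 1; Mediator gets 7, best alternative 4. No profitable deviation — NE.
(Concede, Walk, Hold): Side B can switch to Bluff (0 → 12). Not NE.
(Concede, Bluff, Concede): Side B can switch to Walk (1 → 11). Not NE.
(Concede, Bluff, Hold): Mediator can switch to Concede (4 → 12). Not NE.
(Hold, Walk, Concede): Side A can switch to Concede (7 → 10). Not NE.
(Hold, Walk, Hold): Side A can switch to Concede (0 → 9). Not NE.
(Hold, Bluff, Concede): Side A can switch to Concede (4 → 11). Not NE.
(Hold, Bluff, Hold): Side A can switch to Concede (11 → 12). Not NE.
(Push, Walk, Concede): Side A can switch to Concede (6 → 10). Not NE.
(The remaining 3 profiles each have a profitable deviation by the same check.)

The unique pure-strategy Nash equilibrium is (Concede, Walk, Concede).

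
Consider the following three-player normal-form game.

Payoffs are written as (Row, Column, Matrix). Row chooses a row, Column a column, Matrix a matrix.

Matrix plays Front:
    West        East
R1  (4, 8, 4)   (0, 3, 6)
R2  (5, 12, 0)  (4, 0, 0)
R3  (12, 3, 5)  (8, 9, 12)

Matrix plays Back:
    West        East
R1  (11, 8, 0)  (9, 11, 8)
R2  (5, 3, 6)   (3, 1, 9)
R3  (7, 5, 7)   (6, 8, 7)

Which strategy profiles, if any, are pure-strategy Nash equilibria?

Row against (West, Front): payoffs 4, 5, 12 → best response R3.
Row against (West, Back): payoffs 11, 5, 7 → best response R1.
Row against (East, Front): payoffs 0, 4, 8 → best response R3.
Row against (East, Back): payoffs 9, 3, 6 → best response R1.
Column against (R1, Front): payoffs 8, 3 → best response West.
Column against (R1, Back): payoffs 8, 11 → best response East.
Column against (R2, Front): payoffs 12, 0 → best response West.
Column against (R2, Back): payoffs 3, 1 → best response West.
Column against (R3, Front): payoffs 3, 9 → best response East.
Column against (R3, Back): payoffs 5, 8 → best response East.
Matrix against (R1, West): payoffs 4, 0 → best response Front.
Matrix against (R1, East): payoffs 6, 8 → best response Back.
Matrix against (R2, West): payoffs 0, 6 → best response Back.
Matrix against (R2, East): payoffs 0, 9 → best response Back.
Matrix against (R3, West): payoffs 5, 7 → best response Back.
Matrix against (R3, East): payoffs 12, 7 → best response Front.
Mutual best responses: (R1, East, Back); (R3, East, Front).

The pure Nash equilibria are (R1, East, Back), (R3, East, Front).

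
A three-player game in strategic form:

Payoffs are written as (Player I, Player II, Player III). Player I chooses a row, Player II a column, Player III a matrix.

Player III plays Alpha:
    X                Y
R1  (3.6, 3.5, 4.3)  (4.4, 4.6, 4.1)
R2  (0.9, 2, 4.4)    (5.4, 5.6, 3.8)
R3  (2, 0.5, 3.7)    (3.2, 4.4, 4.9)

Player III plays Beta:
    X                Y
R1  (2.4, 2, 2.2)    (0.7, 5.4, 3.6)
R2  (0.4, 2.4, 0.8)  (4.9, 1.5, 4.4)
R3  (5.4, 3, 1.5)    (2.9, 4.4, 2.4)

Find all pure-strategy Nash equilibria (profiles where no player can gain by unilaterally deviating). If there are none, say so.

Player I against (X, Alpha): payoffs 3.6, 0.9, 2 → best response R1.
Player I against (X, Beta): payoffs 2.4, 0.4, 5.4 → best response R3.
Player I against (Y, Alpha): payoffs 4.4, 5.4, 3.2 → best response R2.
Player I against (Y, Beta): payoffs 0.7, 4.9, 2.9 → best response R2.
Player II against (R1, Alpha): payoffs 3.5, 4.6 → best response Y.
Player II against (R1, Beta): payoffs 2, 5.4 → best response Y.
Player II against (R2, Alpha): payoffs 2, 5.6 → best response Y.
Player II against (R2, Beta): payoffs 2.4, 1.5 → best response X.
Player II against (R3, Alpha): payoffs 0.5, 4.4 → best response Y.
Player II against (R3, Beta): payoffs 3, 4.4 → best response Y.
Player III against (R1, X): payoffs 4.3, 2.2 → best response Alpha.
Player III against (R1, Y): payoffs 4.1, 3.6 → best response Alpha.
Player III against (R2, X): payoffs 4.4, 0.8 → best response Alpha.
Player III against (R2, Y): payoffs 3.8, 4.4 → best response Beta.
Player III against (R3, X): payoffs 3.7, 1.5 → best response Alpha.
Player III against (R3, Y): payoffs 4.9, 2.4 → best response Alpha.
No profile is a mutual best response for all players.

There is no pure-strategy Nash equilibrium.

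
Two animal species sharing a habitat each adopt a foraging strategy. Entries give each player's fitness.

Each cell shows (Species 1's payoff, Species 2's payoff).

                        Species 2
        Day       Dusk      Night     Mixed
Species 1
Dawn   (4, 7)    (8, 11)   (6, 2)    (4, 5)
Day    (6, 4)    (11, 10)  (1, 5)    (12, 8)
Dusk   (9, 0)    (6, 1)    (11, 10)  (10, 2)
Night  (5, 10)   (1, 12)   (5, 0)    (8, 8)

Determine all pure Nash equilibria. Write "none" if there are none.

The pure Nash equilibria are (Day, Dusk); (Dusk, Night).

Species 1 against Day: payoffs 4, 6, 9, 5 → best response Dusk.
Species 1 against Dusk: payoffs 8, 11, 6, 1 → best response Day.
Species 1 against Night: payoffs 6, 1, 11, 5 → best response Dusk.
Species 1 against Mixed: payoffs 4, 12, 10, 8 → best response Day.
Species 2 against Dawn: payoffs 7, 11, 2, 5 → best response Dusk.
Species 2 against Day: payoffs 4, 10, 5, 8 → best response Dusk.
Species 2 against Dusk: payoffs 0, 1, 10, 2 → best response Night.
Species 2 against Night: payoffs 10, 12, 0, 8 → best response Dusk.
Mutual best responses: (Day, Dusk); (Dusk, Night).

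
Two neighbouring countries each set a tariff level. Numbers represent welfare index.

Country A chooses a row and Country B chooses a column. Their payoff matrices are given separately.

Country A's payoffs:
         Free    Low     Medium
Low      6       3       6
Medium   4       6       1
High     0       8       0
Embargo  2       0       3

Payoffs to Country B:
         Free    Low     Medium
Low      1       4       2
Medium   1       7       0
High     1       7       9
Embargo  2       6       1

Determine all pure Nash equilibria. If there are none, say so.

For each strategy profile, look for a profitable unilateral deviation.
(Low, Free): Country B can switch to Low (1 → 4). Not NE.
(Low, Low): Country A can switch to Medium (3 → 6). Not NE.
(Low, Medium): Country B can switch to Low (2 → 4). Not NE.
(Medium, Free): Country A can switch to Low (4 → 6). Not NE.
(Medium, Low): Country A can switch to High (6 → 8). Not NE.
(Medium, Medium): Country A can switch to Low (1 → 6). Not NE.
(High, Free): Country A can switch to Low (0 → 6). Not NE.
(High, Low): Country B can switch to Medium (7 → 9). Not NE.
(High, Medium): Country A can switch to Low (0 → 6). Not NE.
(Embargo, Free): Country A can switch to Low (2 → 6). Not NE.
(The remaining 2 profiles each have a profitable deviation by the same check.)

There is no pure-strategy Nash equilibrium.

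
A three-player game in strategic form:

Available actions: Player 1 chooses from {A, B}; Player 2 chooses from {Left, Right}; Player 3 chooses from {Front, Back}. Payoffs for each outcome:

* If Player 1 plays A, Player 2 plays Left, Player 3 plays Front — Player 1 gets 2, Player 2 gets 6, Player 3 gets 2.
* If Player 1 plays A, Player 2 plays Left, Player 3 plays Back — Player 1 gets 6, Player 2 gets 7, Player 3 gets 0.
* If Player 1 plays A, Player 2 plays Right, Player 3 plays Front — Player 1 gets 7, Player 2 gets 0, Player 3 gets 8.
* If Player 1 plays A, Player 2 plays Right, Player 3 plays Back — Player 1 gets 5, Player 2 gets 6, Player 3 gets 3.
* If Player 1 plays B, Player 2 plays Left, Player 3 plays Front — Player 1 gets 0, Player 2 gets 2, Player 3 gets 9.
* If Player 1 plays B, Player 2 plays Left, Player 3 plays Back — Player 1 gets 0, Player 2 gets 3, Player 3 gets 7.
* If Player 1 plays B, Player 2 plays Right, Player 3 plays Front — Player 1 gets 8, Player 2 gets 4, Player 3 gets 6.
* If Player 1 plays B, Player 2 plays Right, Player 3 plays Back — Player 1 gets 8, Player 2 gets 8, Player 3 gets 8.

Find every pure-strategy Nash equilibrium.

Player 1 against (Left, Front): payoffs 2, 0 → best response A.
Player 1 against (Left, Back): payoffs 6, 0 → best response A.
Player 1 against (Right, Front): payoffs 7, 8 → best response B.
Player 1 against (Right, Back): payoffs 5, 8 → best response B.
Player 2 against (A, Front): payoffs 6, 0 → best response Left.
Player 2 against (A, Back): payoffs 7, 6 → best response Left.
Player 2 against (B, Front): payoffs 2, 4 → best response Right.
Player 2 against (B, Back): payoffs 3, 8 → best response Right.
Player 3 against (A, Left): payoffs 2, 0 → best response Front.
Player 3 against (A, Right): payoffs 8, 3 → best response Front.
Player 3 against (B, Left): payoffs 9, 7 → best response Front.
Player 3 against (B, Right): payoffs 6, 8 → best response Back.
Mutual best responses: (A, Left, Front); (B, Right, Back).

Pure-strategy Nash equilibria: (A, Left, Front); (B, Right, Back)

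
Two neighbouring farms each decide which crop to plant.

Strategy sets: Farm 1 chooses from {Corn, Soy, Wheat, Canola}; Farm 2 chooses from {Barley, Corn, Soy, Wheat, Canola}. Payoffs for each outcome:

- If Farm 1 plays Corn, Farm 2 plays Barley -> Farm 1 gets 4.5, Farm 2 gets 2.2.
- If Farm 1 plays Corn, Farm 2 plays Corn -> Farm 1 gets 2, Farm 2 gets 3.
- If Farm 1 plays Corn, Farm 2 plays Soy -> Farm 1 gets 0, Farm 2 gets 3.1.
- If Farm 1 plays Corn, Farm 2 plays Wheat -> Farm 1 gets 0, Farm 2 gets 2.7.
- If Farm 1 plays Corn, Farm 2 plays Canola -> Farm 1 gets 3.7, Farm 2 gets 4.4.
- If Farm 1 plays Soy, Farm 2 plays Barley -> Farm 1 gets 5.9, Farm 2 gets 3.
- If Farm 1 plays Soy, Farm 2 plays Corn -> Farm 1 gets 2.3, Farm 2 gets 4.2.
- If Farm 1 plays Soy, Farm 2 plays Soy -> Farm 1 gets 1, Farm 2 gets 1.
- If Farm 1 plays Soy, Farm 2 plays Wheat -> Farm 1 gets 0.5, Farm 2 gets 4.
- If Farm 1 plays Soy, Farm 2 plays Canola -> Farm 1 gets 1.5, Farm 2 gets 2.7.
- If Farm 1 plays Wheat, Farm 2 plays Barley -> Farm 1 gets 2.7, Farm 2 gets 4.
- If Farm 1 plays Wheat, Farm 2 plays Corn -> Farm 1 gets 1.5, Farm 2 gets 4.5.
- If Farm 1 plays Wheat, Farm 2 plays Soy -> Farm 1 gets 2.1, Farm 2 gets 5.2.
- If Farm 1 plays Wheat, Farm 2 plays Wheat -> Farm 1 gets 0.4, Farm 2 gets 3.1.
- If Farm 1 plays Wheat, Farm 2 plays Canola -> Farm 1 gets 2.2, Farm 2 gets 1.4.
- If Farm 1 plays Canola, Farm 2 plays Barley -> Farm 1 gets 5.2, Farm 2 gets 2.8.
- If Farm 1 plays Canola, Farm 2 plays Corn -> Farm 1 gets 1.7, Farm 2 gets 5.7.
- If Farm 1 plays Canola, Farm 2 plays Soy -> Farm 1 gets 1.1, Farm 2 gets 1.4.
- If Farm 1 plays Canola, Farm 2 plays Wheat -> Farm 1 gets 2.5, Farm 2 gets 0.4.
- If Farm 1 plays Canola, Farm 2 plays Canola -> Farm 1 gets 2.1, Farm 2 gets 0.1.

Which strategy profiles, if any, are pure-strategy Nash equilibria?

(Corn, Canola) and (Soy, Corn) and (Wheat, Soy)

For each strategy profile, look for a profitable unilateral deviation.
(Corn, Barley): Farm 1 can switch to Soy (4.5 → 5.9). Not NE.
(Corn, Corn): Farm 1 can switch to Soy (2 → 2.3). Not NE.
(Corn, Soy): Farm 1 can switch to Soy (0 → 1). Not NE.
(Corn, Wheat): Farm 1 can switch to Soy (0 → 0.5). Not NE.
(Corn, Canola): Farm 1 gets 3.7, best alternative 2.2; Farm 2 gets 4.4, best alternative 3.1. No profitable deviation — NE.
(Soy, Barley): Farm 2 can switch to Corn (3 → 4.2). Not NE.
(Soy, Corn): Farm 1 gets 2.3, best alternative 2; Farm 2 gets 4.2, best alternative 4. No profitable deviation — NE.
(Soy, Soy): Farm 1 can switch to Wheat (1 → 2.1). Not NE.
(Wheat, Soy): Farm 1 gets 2.1, best alternative 1.1; Farm 2 gets 5.2, best alternative 4.5. No profitable deviation — NE.
(The remaining 11 profiles each have a profitable deviation by the same check.)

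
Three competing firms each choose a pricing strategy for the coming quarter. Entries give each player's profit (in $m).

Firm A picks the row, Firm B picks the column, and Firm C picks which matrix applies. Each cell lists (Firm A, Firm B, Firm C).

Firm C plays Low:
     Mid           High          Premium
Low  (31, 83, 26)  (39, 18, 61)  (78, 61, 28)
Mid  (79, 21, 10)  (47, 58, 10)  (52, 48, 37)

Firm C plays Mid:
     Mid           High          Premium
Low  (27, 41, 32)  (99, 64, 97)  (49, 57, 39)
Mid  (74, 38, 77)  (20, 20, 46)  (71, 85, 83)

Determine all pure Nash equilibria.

The pure Nash equilibria are (Low, High, Mid) and (Mid, Premium, Mid).

(Low, Mid, Low): Firm A can switch to Mid (31 → 79). Not NE.
(Low, Mid, Mid): Firm A can switch to Mid (27 → 74). Not NE.
(Low, High, Low): Firm A can switch to Mid (39 → 47). Not NE.
(Low, High, Mid): Firm A gets 99, best alternative 20; Firm B gets 64, best alternative 57; Firm C gets 97, best alternative 61. No profitable deviation — NE.
(Low, Premium, Low): Firm B can switch to Mid (61 → 83). Not NE.
(Low, Premium, Mid): Firm A can switch to Mid (49 → 71). Not NE.
(Mid, Mid, Low): Firm B can switch to High (21 → 58). Not NE.
(Mid, Mid, Mid): Firm B can switch to Premium (38 → 85). Not NE.
(Mid, High, Low): Firm C can switch to Mid (10 → 46). Not NE.
(Mid, High, Mid): Firm A can switch to Low (20 → 99). Not NE.
(Mid, Premium, Low): Firm A can switch to Low (52 → 78). Not NE.
(Mid, Premium, Mid): Firm A gets 71, best alternative 49; Firm B gets 85, best alternative 38; Firm C gets 83, best alternative 37. No profitable deviation — NE.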